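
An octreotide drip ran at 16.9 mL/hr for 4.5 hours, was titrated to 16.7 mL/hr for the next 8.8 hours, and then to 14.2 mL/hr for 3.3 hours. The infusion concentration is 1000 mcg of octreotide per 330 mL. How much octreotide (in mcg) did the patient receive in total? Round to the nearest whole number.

818 mcg

Concentration = 1000 mcg ÷ 330 mL = 3.030303 mcg/mL
Stage 1: 16.9 mL/hr × 4.5 hr = 76.05 mL → 76.05 mL × 3.030303 mcg/mL = 230.4545 mcg
Stage 2: 16.7 mL/hr × 8.8 hr = 146.96 mL → 146.96 mL × 3.030303 mcg/mL = 445.3333 mcg
Stage 3: 14.2 mL/hr × 3.3 hr = 46.86 mL → 46.86 mL × 3.030303 mcg/mL = 142 mcg
Total = 230.4545 + 445.3333 + 142 = 817.7879 mcg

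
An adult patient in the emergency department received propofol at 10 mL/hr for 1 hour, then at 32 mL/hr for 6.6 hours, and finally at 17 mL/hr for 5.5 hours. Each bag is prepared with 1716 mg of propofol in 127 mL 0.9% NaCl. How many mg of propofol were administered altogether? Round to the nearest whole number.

Concentration = 1716 mg ÷ 127 mL = 13.51181 mg/mL
Stage 1: 10 mL/hr × 1 hr = 10 mL → 10 mL × 13.51181 mg/mL = 135.1181 mg
Stage 2: 32 mL/hr × 6.6 hr = 211.2 mL → 211.2 mL × 13.51181 mg/mL = 2853.694 mg
Stage 3: 17 mL/hr × 5.5 hr = 93.5 mL → 93.5 mL × 13.51181 mg/mL = 1263.354 mg
Total = 135.1181 + 2853.694 + 1263.354 = 4252.167 mg

4252 mg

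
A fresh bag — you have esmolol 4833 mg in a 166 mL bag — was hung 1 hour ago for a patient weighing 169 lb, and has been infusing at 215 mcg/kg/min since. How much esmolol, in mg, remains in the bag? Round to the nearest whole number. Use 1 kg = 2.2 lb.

Weight = 169 lb ÷ 2.2 lb/kg = 76.81818 kg
Dose = 215 mcg/kg/min × 76.81818 kg = 16515.91 mcg/min
16515.91 mcg/min × 60 min/hr = 990954.5 mcg/hr
Concentration = 4833 mg ÷ 166 mL = 29.11446 mg/mL = 29114.46 mcg/mL
Rate = 990954.5 mcg/hr ÷ 29114.46 mcg/mL = 34.03651 mL/hr
Volume infused = 34.03651 mL/hr × 1 hr = 34.03651 mL
Volume remaining = 166 − 34.03651 = 131.9635 mL
Drug remaining = 131.9635 mL × 29114.46 mcg/mL = 3842045 mcg = 3842.045 mg

3842 mg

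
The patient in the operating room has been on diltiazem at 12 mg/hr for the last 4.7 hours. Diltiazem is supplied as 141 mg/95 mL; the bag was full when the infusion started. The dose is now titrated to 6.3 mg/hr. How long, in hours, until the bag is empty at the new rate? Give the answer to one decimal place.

13.4 hours

Initial rate:
Concentration = 141 mg ÷ 95 mL = 1.484211 mg/mL
Rate = 12 mg/hr ÷ 1.484211 mg/mL = 8.085106 mL/hr
Volume infused so far = 8.085106 mL/hr × 4.7 hr = 38 mL
Volume remaining = 95 − 38 = 57 mL
New rate:
Rate = 6.3 mg/hr ÷ 1.484211 mg/mL = 4.244681 mL/hr
Time remaining = 57 mL ÷ 4.244681 mL/hr = 13.42857 hr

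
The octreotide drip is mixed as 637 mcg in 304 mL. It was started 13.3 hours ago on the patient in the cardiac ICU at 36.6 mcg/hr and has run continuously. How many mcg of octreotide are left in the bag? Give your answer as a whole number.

150 mcg

Concentration = 637 mcg ÷ 304 mL = 2.095395 mcg/mL
Rate = 36.6 mcg/hr ÷ 2.095395 mcg/mL = 17.46688 mL/hr
Volume infused = 17.46688 mL/hr × 13.3 hr = 232.3095 mL
Volume remaining = 304 − 232.3095 = 71.69055 mL
Drug remaining = 71.69055 mL × 2.095395 mcg/mL = 150.22 mcg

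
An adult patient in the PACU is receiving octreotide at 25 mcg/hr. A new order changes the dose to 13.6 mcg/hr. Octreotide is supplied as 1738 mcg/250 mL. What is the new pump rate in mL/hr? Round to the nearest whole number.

2 mL/hr

Concentration = 1738 mcg ÷ 250 mL = 6.952 mcg/mL
Rate = 13.6 mcg/hr ÷ 6.952 mcg/mL = 1.956272 mL/hr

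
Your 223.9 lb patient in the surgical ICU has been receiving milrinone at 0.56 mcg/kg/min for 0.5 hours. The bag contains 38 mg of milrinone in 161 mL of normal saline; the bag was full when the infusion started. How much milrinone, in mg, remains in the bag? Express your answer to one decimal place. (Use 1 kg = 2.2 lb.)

Weight = 223.9 lb ÷ 2.2 lb/kg = 101.7727 kg
Dose = 0.56 mcg/kg/min × 101.7727 kg = 56.99273 mcg/min
56.99273 mcg/min × 60 min/hr = 3419.564 mcg/hr
Concentration = 38 mg ÷ 161 mL = 0.2360248 mg/mL = 236.0248 mcg/mL
Rate = 3419.564 mcg/hr ÷ 236.0248 mcg/mL = 14.48815 mL/hr
Volume infused = 14.48815 mL/hr × 0.5 hr = 7.244076 mL
Volume remaining = 161 − 7.244076 = 153.7559 mL
Drug remaining = 153.7559 mL × 236.0248 mcg/mL = 36290.22 mcg = 36.29022 mg

36.3 mg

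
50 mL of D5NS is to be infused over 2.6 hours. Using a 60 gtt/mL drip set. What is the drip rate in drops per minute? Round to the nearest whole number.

50 mL ÷ (2.6 hr × 60 = 156 min) = 0.3205128 mL/min
0.3205128 mL/min × 60 gtt/mL = 19.23077 gtt/min

19 gtt/min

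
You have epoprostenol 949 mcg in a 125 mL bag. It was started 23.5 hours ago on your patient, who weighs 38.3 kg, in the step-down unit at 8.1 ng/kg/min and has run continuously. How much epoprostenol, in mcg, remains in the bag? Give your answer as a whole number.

Dose = 8.1 ng/kg/min × 38.3 kg = 310.23 ng/min
310.23 ng/min × 60 min/hr = 18613.8 ng/hr
Concentration = 949 mcg ÷ 125 mL = 7.592 mcg/mL = 7592 ng/mL
Rate = 18613.8 ng/hr ÷ 7592 ng/mL = 2.451765 mL/hr
Volume infused = 2.451765 mL/hr × 23.5 hr = 57.61648 mL
Volume remaining = 125 − 57.61648 = 67.38352 mL
Drug remaining = 67.38352 mL × 7592 ng/mL = 511575.7 ng = 511.5757 mcg

512 mcg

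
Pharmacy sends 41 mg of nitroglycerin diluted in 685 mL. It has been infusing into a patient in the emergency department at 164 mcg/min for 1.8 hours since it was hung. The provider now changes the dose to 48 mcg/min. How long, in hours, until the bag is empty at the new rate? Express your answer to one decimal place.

8.1 hours

Initial rate:
164 mcg/min × 60 min/hr = 9840 mcg/hr
Concentration = 41 mg ÷ 685 mL = 0.05985401 mg/mL = 59.85401 mcg/mL
Rate = 9840 mcg/hr ÷ 59.85401 mcg/mL = 164.4 mL/hr
Volume infused so far = 164.4 mL/hr × 1.8 hr = 295.92 mL
Volume remaining = 685 − 295.92 = 389.08 mL
New rate:
48 mcg/min × 60 min/hr = 2880 mcg/hr
Rate = 2880 mcg/hr ÷ 59.85401 mcg/mL = 48.11707 mL/hr
Time remaining = 389.08 mL ÷ 48.11707 mL/hr = 8.086111 hr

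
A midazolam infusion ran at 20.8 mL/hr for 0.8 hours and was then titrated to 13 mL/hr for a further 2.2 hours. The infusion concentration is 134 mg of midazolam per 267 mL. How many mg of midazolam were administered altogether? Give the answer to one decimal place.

Concentration = 134 mg ÷ 267 mL = 0.5018727 mg/mL
Stage 1: 20.8 mL/hr × 0.8 hr = 16.64 mL → 16.64 mL × 0.5018727 mg/mL = 8.351161 mg
Stage 2: 13 mL/hr × 2.2 hr = 28.6 mL → 28.6 mL × 0.5018727 mg/mL = 14.35356 mg
Total = 8.351161 + 14.35356 = 22.70472 mg

22.7 mg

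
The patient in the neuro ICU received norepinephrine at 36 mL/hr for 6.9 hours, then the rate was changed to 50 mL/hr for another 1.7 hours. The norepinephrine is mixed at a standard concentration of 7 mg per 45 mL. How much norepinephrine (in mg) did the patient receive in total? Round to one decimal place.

Concentration = 7 mg ÷ 45 mL = 0.1555556 mg/mL
Stage 1: 36 mL/hr × 6.9 hr = 248.4 mL → 248.4 mL × 0.1555556 mg/mL = 38.64 mg
Stage 2: 50 mL/hr × 1.7 hr = 85 mL → 85 mL × 0.1555556 mg/mL = 13.22222 mg
Total = 38.64 + 13.22222 = 51.86222 mg

51.9 mg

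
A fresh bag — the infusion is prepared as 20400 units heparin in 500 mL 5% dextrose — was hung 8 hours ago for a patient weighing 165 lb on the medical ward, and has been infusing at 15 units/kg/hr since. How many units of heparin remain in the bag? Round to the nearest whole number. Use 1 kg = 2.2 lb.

Weight = 165 lb ÷ 2.2 lb/kg = 75 kg
Dose = 15 units/kg/hr × 75 kg = 1125 units/hr
Concentration = 20400 units ÷ 500 mL = 40.8 units/mL
Rate = 1125 units/hr ÷ 40.8 units/mL = 27.57353 mL/hr
Volume infused = 27.57353 mL/hr × 8 hr = 220.5882 mL
Volume remaining = 500 − 220.5882 = 279.4118 mL
Drug remaining = 279.4118 mL × 40.8 units/mL = 11400 units

11400 units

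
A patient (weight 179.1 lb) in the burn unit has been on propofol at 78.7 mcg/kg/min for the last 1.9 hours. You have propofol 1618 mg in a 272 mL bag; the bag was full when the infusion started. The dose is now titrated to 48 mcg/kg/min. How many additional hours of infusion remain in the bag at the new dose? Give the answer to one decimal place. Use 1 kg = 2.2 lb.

3.8 hours

Initial rate:
Weight = 179.1 lb ÷ 2.2 lb/kg = 81.40909 kg
Dose = 78.7 mcg/kg/min × 81.40909 kg = 6406.895 mcg/min
6406.895 mcg/min × 60 min/hr = 384413.7 mcg/hr
Concentration = 1618 mg ÷ 272 mL = 5.948529 mg/mL = 5948.529 mcg/mL
Rate = 384413.7 mcg/hr ÷ 5948.529 mcg/mL = 64.62332 mL/hr
Volume infused so far = 64.62332 mL/hr × 1.9 hr = 122.7843 mL
Volume remaining = 272 − 122.7843 = 149.2157 mL
New rate:
Dose = 48 mcg/kg/min × 81.40909 kg = 3907.636 mcg/min
3907.636 mcg/min × 60 min/hr = 234458.2 mcg/hr
Rate = 234458.2 mcg/hr ÷ 5948.529 mcg/mL = 39.41448 mL/hr
Time remaining = 149.2157 mL ÷ 39.41448 mL/hr = 3.785809 hr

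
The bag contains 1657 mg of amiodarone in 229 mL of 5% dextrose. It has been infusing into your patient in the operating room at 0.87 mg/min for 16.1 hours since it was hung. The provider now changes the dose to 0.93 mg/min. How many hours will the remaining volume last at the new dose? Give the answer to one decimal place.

14.6 hours

Initial rate:
0.87 mg/min × 60 min/hr = 52.2 mg/hr
Concentration = 1657 mg ÷ 229 mL = 7.235808 mg/mL
Rate = 52.2 mg/hr ÷ 7.235808 mg/mL = 7.214122 mL/hr
Volume infused so far = 7.214122 mL/hr × 16.1 hr = 116.1474 mL
Volume remaining = 229 − 116.1474 = 112.8526 mL
New rate:
0.93 mg/min × 60 min/hr = 55.8 mg/hr
Rate = 55.8 mg/hr ÷ 7.235808 mg/mL = 7.711648 mL/hr
Time remaining = 112.8526 mL ÷ 7.711648 mL/hr = 14.63405 hr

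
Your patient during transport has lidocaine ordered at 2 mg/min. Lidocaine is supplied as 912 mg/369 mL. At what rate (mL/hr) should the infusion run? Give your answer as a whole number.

2 mg/min × 60 min/hr = 120 mg/hr
Concentration = 912 mg ÷ 369 mL = 2.471545 mg/mL
Rate = 120 mg/hr ÷ 2.471545 mg/mL = 48.55263 mL/hr

49 mL/hr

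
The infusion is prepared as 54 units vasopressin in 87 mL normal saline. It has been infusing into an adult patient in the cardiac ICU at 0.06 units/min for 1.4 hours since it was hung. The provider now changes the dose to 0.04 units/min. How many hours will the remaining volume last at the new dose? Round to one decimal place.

Initial rate:
0.06 units/min × 60 min/hr = 3.6 units/hr
Concentration = 54 units ÷ 87 mL = 0.6206897 units/mL
Rate = 3.6 units/hr ÷ 0.6206897 units/mL = 5.8 mL/hr
Volume infused so far = 5.8 mL/hr × 1.4 hr = 8.12 mL
Volume remaining = 87 − 8.12 = 78.88 mL
New rate:
0.04 units/min × 60 min/hr = 2.4 units/hr
Rate = 2.4 units/hr ÷ 0.6206897 units/mL = 3.866667 mL/hr
Time remaining = 78.88 mL ÷ 3.866667 mL/hr = 20.4 hr

20.4 hours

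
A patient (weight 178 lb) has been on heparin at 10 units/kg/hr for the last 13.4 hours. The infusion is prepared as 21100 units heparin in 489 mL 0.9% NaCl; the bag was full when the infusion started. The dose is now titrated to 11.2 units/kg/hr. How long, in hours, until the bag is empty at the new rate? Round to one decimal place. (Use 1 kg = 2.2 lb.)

Initial rate:
Weight = 178 lb ÷ 2.2 lb/kg = 80.90909 kg
Dose = 10 units/kg/hr × 80.90909 kg = 809.0909 units/hr
Concentration = 21100 units ÷ 489 mL = 43.14928 units/mL
Rate = 809.0909 units/hr ÷ 43.14928 units/mL = 18.75097 mL/hr
Volume infused so far = 18.75097 mL/hr × 13.4 hr = 251.263 mL
Volume remaining = 489 − 251.263 = 237.737 mL
New rate:
Dose = 11.2 units/kg/hr × 80.90909 kg = 906.1818 units/hr
Rate = 906.1818 units/hr ÷ 43.14928 units/mL = 21.00109 mL/hr
Time remaining = 237.737 mL ÷ 21.00109 mL/hr = 11.32022 hr

11.3 hours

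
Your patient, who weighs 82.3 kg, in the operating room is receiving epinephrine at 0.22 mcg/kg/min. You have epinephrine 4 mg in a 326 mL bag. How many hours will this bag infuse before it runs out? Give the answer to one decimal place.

Dose = 0.22 mcg/kg/min × 82.3 kg = 18.106 mcg/min
18.106 mcg/min × 60 min/hr = 1086.36 mcg/hr
Concentration = 4 mg ÷ 326 mL = 0.01226994 mg/mL = 12.26994 mcg/mL
Rate = 1086.36 mcg/hr ÷ 12.26994 mcg/mL = 88.53834 mL/hr
Duration = 326 mL ÷ 88.53834 mL/hr = 3.682021 hr

3.7 hours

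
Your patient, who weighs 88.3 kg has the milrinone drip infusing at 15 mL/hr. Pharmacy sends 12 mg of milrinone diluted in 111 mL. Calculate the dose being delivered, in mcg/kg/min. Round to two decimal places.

0.31 mcg/kg/min

Concentration = 12 mg ÷ 111 mL = 0.1081081 mg/mL = 108.1081 mcg/mL
Drug rate = 15 mL/hr × 108.1081 mcg/mL = 1621.622 mcg/hr
1621.622 mcg/hr ÷ 60 min/hr = 27.02703 mcg/min
27.02703 mcg/min ÷ 88.3 kg = 0.3060818 mcg/kg/min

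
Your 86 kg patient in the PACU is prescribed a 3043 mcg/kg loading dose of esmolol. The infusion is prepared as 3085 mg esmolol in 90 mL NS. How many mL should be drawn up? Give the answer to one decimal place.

7.6 mL

Dose = 3043 mcg/kg × 86 kg = 261698 mcg
Concentration = 3085 mg ÷ 90 mL = 34.27778 mg/mL = 34277.78 mcg/mL
Volume = 261698 mcg ÷ 34277.78 mcg/mL = 7.634626 mL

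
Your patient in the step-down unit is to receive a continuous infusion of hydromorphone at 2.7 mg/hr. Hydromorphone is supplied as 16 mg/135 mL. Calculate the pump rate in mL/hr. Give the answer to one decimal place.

22.8 mL/hr

Concentration = 16 mg ÷ 135 mL = 0.1185185 mg/mL
Rate = 2.7 mg/hr ÷ 0.1185185 mg/mL = 22.78125 mL/hr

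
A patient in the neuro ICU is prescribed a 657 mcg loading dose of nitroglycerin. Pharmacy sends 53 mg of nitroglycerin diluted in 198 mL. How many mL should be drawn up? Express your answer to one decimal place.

Concentration = 53 mg ÷ 198 mL = 0.2676768 mg/mL = 267.6768 mcg/mL
Volume = 657 mcg ÷ 267.6768 mcg/mL = 2.454453 mL

2.5 mL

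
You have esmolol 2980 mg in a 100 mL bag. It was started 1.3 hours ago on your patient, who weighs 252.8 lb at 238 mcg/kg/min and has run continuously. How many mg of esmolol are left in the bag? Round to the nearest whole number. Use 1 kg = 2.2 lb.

Weight = 252.8 lb ÷ 2.2 lb/kg = 114.9091 kg
Dose = 238 mcg/kg/min × 114.9091 kg = 27348.36 mcg/min
27348.36 mcg/min × 60 min/hr = 1640902 mcg/hr
Concentration = 2980 mg ÷ 100 mL = 29.8 mg/mL = 29800 mcg/mL
Rate = 1640902 mcg/hr ÷ 29800 mcg/mL = 55.06382 mL/hr
Volume infused = 55.06382 mL/hr × 1.3 hr = 71.58297 mL
Volume remaining = 100 − 71.58297 = 28.41703 mL
Drug remaining = 28.41703 mL × 29800 mcg/mL = 846827.6 mcg = 846.8276 mg

847 mg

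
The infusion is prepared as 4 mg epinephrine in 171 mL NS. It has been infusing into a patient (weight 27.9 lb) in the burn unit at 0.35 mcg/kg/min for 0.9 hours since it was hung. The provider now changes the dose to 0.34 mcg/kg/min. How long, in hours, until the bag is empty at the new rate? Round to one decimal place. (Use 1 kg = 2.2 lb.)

14.5 hours

Initial rate:
Weight = 27.9 lb ÷ 2.2 lb/kg = 12.68182 kg
Dose = 0.35 mcg/kg/min × 12.68182 kg = 4.438636 mcg/min
4.438636 mcg/min × 60 min/hr = 266.3182 mcg/hr
Concentration = 4 mg ÷ 171 mL = 0.02339181 mg/mL = 23.39181 mcg/mL
Rate = 266.3182 mcg/hr ÷ 23.39181 mcg/mL = 11.3851 mL/hr
Volume infused so far = 11.3851 mL/hr × 0.9 hr = 10.24659 mL
Volume remaining = 171 − 10.24659 = 160.7534 mL
New rate:
Dose = 0.34 mcg/kg/min × 12.68182 kg = 4.311818 mcg/min
4.311818 mcg/min × 60 min/hr = 258.7091 mcg/hr
Rate = 258.7091 mcg/hr ÷ 23.39181 mcg/mL = 11.05981 mL/hr
Time remaining = 160.7534 mL ÷ 11.05981 mL/hr = 14.53491 hr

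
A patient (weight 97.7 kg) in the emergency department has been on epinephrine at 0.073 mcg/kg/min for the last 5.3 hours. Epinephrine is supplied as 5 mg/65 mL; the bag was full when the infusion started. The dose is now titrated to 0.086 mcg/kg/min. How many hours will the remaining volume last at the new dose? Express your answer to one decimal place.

5.4 hours

Initial rate:
Dose = 0.073 mcg/kg/min × 97.7 kg = 7.1321 mcg/min
7.1321 mcg/min × 60 min/hr = 427.926 mcg/hr
Concentration = 5 mg ÷ 65 mL = 0.07692308 mg/mL = 76.92308 mcg/mL
Rate = 427.926 mcg/hr ÷ 76.92308 mcg/mL = 5.563038 mL/hr
Volume infused so far = 5.563038 mL/hr × 5.3 hr = 29.4841 mL
Volume remaining = 65 − 29.4841 = 35.5159 mL
New rate:
Dose = 0.086 mcg/kg/min × 97.7 kg = 8.4022 mcg/min
8.4022 mcg/min × 60 min/hr = 504.132 mcg/hr
Rate = 504.132 mcg/hr ÷ 76.92308 mcg/mL = 6.553716 mL/hr
Time remaining = 35.5159 mL ÷ 6.553716 mL/hr = 5.4192 hr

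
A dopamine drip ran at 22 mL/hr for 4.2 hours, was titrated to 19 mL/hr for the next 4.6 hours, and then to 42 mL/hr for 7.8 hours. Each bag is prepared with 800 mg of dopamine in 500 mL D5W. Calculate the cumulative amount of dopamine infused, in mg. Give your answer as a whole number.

812 mg

Concentration = 800 mg ÷ 500 mL = 1.6 mg/mL
Stage 1: 22 mL/hr × 4.2 hr = 92.4 mL → 92.4 mL × 1.6 mg/mL = 147.84 mg
Stage 2: 19 mL/hr × 4.6 hr = 87.4 mL → 87.4 mL × 1.6 mg/mL = 139.84 mg
Stage 3: 42 mL/hr × 7.8 hr = 327.6 mL → 327.6 mL × 1.6 mg/mL = 524.16 mg
Total = 147.84 + 139.84 + 524.16 = 811.84 mg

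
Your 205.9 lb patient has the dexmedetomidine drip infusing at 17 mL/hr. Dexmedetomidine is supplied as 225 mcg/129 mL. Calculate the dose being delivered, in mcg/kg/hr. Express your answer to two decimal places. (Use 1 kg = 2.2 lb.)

Weight = 205.9 lb ÷ 2.2 lb/kg = 93.59091 kg
Concentration = 225 mcg ÷ 129 mL = 1.744186 mcg/mL
Drug rate = 17 mL/hr × 1.744186 mcg/mL = 29.65116 mcg/hr
29.65116 mcg/hr ÷ 93.59091 kg = 0.3168167 mcg/kg/hr

0.32 mcg/kg/hr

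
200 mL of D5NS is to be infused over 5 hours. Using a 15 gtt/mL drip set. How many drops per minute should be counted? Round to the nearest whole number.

200 mL ÷ (5 hr × 60 = 300 min) = 0.6666667 mL/min
0.6666667 mL/min × 15 gtt/mL = 10 gtt/min

10 gtt/min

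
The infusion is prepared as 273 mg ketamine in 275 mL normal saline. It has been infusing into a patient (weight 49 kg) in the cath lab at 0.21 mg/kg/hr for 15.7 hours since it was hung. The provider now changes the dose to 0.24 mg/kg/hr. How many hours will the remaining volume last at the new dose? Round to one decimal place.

9.5 hours

Initial rate:
Dose = 0.21 mg/kg/hr × 49 kg = 10.29 mg/hr
Concentration = 273 mg ÷ 275 mL = 0.9927273 mg/mL
Rate = 10.29 mg/hr ÷ 0.9927273 mg/mL = 10.36538 mL/hr
Volume infused so far = 10.36538 mL/hr × 15.7 hr = 162.7365 mL
Volume remaining = 275 − 162.7365 = 112.2635 mL
New rate:
Dose = 0.24 mg/kg/hr × 49 kg = 11.76 mg/hr
Rate = 11.76 mg/hr ÷ 0.9927273 mg/mL = 11.84615 mL/hr
Time remaining = 112.2635 mL ÷ 11.84615 mL/hr = 9.476786 hr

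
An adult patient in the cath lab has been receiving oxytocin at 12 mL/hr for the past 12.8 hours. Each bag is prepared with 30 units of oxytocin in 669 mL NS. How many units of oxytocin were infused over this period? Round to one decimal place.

Concentration = 30 units ÷ 669 mL = 0.04484305 units/mL = 44.84305 milliunits/mL
Drug rate = 12 mL/hr × 44.84305 milliunits/mL = 538.1166 milliunits/hr
Total = 538.1166 milliunits/hr × 12.8 hr = 6887.892 milliunits = 6.887892 units

6.9 units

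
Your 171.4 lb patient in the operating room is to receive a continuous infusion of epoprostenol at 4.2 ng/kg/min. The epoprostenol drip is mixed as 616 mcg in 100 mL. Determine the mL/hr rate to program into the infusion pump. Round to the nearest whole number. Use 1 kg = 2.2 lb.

Weight = 171.4 lb ÷ 2.2 lb/kg = 77.90909 kg
Dose = 4.2 ng/kg/min × 77.90909 kg = 327.2182 ng/min
327.2182 ng/min × 60 min/hr = 19633.09 ng/hr
Concentration = 616 mcg ÷ 100 mL = 6.16 mcg/mL = 6160 ng/mL
Rate = 19633.09 ng/hr ÷ 6160 ng/mL = 3.18719 mL/hr

3 mL/hr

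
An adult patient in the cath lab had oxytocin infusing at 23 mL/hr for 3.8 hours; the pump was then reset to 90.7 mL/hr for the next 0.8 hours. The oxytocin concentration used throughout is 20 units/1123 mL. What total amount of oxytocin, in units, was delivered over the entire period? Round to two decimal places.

2.85 units

Concentration = 20 units ÷ 1123 mL = 0.01780944 units/mL
Stage 1: 23 mL/hr × 3.8 hr = 87.4 mL → 87.4 mL × 0.01780944 units/mL = 1.556545 units
Stage 2: 90.7 mL/hr × 0.8 hr = 72.56 mL → 72.56 mL × 0.01780944 units/mL = 1.292253 units
Total = 1.556545 + 1.292253 = 2.848798 units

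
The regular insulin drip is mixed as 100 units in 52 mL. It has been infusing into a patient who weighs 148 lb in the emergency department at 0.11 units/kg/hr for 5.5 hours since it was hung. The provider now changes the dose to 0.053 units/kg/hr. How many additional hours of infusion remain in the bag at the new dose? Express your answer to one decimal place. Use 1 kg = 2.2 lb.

Initial rate:
Weight = 148 lb ÷ 2.2 lb/kg = 67.27273 kg
Dose = 0.11 units/kg/hr × 67.27273 kg = 7.4 units/hr
Concentration = 100 units ÷ 52 mL = 1.923077 units/mL
Rate = 7.4 units/hr ÷ 1.923077 units/mL = 3.848 mL/hr
Volume infused so far = 3.848 mL/hr × 5.5 hr = 21.164 mL
Volume remaining = 52 − 21.164 = 30.836 mL
New rate:
Dose = 0.053 units/kg/hr × 67.27273 kg = 3.565455 units/hr
Rate = 3.565455 units/hr ÷ 1.923077 units/mL = 1.854036 mL/hr
Time remaining = 30.836 mL ÷ 1.854036 mL/hr = 16.63182 hr

16.6 hours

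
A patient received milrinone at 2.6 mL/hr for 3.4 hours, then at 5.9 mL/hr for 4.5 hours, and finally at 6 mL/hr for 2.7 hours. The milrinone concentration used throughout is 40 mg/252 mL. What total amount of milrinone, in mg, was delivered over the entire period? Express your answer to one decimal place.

Concentration = 40 mg ÷ 252 mL = 0.1587302 mg/mL
Stage 1: 2.6 mL/hr × 3.4 hr = 8.84 mL → 8.84 mL × 0.1587302 mg/mL = 1.403175 mg
Stage 2: 5.9 mL/hr × 4.5 hr = 26.55 mL → 26.55 mL × 0.1587302 mg/mL = 4.214286 mg
Stage 3: 6 mL/hr × 2.7 hr = 16.2 mL → 16.2 mL × 0.1587302 mg/mL = 2.571429 mg
Total = 1.403175 + 4.214286 + 2.571429 = 8.188889 mg

8.2 mg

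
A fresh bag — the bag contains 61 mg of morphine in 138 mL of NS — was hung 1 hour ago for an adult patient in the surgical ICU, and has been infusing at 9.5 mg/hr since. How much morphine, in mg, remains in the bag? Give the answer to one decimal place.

Concentration = 61 mg ÷ 138 mL = 0.442029 mg/mL
Rate = 9.5 mg/hr ÷ 0.442029 mg/mL = 21.4918 mL/hr
Volume infused = 21.4918 mL/hr × 1 hr = 21.4918 mL
Volume remaining = 138 − 21.4918 = 116.5082 mL
Drug remaining = 116.5082 mL × 0.442029 mg/mL = 51.5 mg

51.5 mg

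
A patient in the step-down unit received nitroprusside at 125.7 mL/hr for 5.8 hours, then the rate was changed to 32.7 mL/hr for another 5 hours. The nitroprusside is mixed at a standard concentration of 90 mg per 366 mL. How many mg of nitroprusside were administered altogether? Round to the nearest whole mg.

219 mg

Concentration = 90 mg ÷ 366 mL = 0.2459016 mg/mL
Stage 1: 125.7 mL/hr × 5.8 hr = 729.06 mL → 729.06 mL × 0.2459016 mg/mL = 179.277 mg
Stage 2: 32.7 mL/hr × 5 hr = 163.5 mL → 163.5 mL × 0.2459016 mg/mL = 40.20492 mg
Total = 179.277 + 40.20492 = 219.482 mg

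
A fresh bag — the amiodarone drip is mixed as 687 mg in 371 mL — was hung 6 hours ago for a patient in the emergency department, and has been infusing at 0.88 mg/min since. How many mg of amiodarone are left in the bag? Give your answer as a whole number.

0.88 mg/min × 60 min/hr = 52.8 mg/hr
Concentration = 687 mg ÷ 371 mL = 1.851752 mg/mL
Rate = 52.8 mg/hr ÷ 1.851752 mg/mL = 28.51354 mL/hr
Volume infused = 28.51354 mL/hr × 6 hr = 171.0812 mL
Volume remaining = 371 − 171.0812 = 199.9188 mL
Drug remaining = 199.9188 mL × 1.851752 mg/mL = 370.2 mg

370 mg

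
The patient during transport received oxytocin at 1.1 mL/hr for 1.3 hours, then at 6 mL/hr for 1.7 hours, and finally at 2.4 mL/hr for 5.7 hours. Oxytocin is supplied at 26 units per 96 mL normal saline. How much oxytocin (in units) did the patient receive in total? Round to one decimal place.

Concentration = 26 units ÷ 96 mL = 0.2708333 units/mL
Stage 1: 1.1 mL/hr × 1.3 hr = 1.43 mL → 1.43 mL × 0.2708333 units/mL = 0.3872917 units
Stage 2: 6 mL/hr × 1.7 hr = 10.2 mL → 10.2 mL × 0.2708333 units/mL = 2.7625 units
Stage 3: 2.4 mL/hr × 5.7 hr = 13.68 mL → 13.68 mL × 0.2708333 units/mL = 3.705 units
Total = 0.3872917 + 2.7625 + 3.705 = 6.854792 units

6.9 units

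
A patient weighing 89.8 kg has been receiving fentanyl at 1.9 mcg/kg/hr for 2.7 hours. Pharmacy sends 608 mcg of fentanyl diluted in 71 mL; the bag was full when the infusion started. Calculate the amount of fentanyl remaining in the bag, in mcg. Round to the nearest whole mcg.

Dose = 1.9 mcg/kg/hr × 89.8 kg = 170.62 mcg/hr
Concentration = 608 mcg ÷ 71 mL = 8.56338 mcg/mL
Rate = 170.62 mcg/hr ÷ 8.56338 mcg/mL = 19.92437 mL/hr
Volume infused = 19.92437 mL/hr × 2.7 hr = 53.79581 mL
Volume remaining = 71 − 53.79581 = 17.20419 mL
Drug remaining = 17.20419 mL × 8.56338 mcg/mL = 147.326 mcg

147 mcg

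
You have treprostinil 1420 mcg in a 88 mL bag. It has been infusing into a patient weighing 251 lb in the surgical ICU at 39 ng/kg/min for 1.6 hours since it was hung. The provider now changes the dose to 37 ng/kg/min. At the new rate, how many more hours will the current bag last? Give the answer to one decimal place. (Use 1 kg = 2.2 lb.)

Initial rate:
Weight = 251 lb ÷ 2.2 lb/kg = 114.0909 kg
Dose = 39 ng/kg/min × 114.0909 kg = 4449.545 ng/min
4449.545 ng/min × 60 min/hr = 266972.7 ng/hr
Concentration = 1420 mcg ÷ 88 mL = 16.13636 mcg/mL = 16136.36 ng/mL
Rate = 266972.7 ng/hr ÷ 16136.36 ng/mL = 16.54479 mL/hr
Volume infused so far = 16.54479 mL/hr × 1.6 hr = 26.47166 mL
Volume remaining = 88 − 26.47166 = 61.52834 mL
New rate:
Dose = 37 ng/kg/min × 114.0909 kg = 4221.364 ng/min
4221.364 ng/min × 60 min/hr = 253281.8 ng/hr
Rate = 253281.8 ng/hr ÷ 16136.36 ng/mL = 15.69634 mL/hr
Time remaining = 61.52834 mL ÷ 15.69634 mL/hr = 3.919917 hr

3.9 hours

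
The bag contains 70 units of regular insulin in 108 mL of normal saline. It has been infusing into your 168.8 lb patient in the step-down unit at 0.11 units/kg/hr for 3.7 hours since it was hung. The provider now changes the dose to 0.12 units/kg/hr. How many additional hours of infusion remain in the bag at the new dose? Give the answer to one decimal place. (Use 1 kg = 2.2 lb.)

4.2 hours

Initial rate:
Weight = 168.8 lb ÷ 2.2 lb/kg = 76.72727 kg
Dose = 0.11 units/kg/hr × 76.72727 kg = 8.44 units/hr
Concentration = 70 units ÷ 108 mL = 0.6481481 units/mL
Rate = 8.44 units/hr ÷ 0.6481481 units/mL = 13.02171 mL/hr
Volume infused so far = 13.02171 mL/hr × 3.7 hr = 48.18034 mL
Volume remaining = 108 − 48.18034 = 59.81966 mL
New rate:
Dose = 0.12 units/kg/hr × 76.72727 kg = 9.207273 units/hr
Rate = 9.207273 units/hr ÷ 0.6481481 units/mL = 14.20551 mL/hr
Time remaining = 59.81966 mL ÷ 14.20551 mL/hr = 4.211019 hr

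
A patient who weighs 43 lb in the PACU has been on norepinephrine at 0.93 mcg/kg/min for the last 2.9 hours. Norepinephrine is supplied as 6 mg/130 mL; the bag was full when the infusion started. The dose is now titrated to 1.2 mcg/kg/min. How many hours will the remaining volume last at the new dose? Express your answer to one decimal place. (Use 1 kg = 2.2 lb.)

2.0 hours

Initial rate:
Weight = 43 lb ÷ 2.2 lb/kg = 19.54545 kg
Dose = 0.93 mcg/kg/min × 19.54545 kg = 18.17727 mcg/min
18.17727 mcg/min × 60 min/hr = 1090.636 mcg/hr
Concentration = 6 mg ÷ 130 mL = 0.04615385 mg/mL = 46.15385 mcg/mL
Rate = 1090.636 mcg/hr ÷ 46.15385 mcg/mL = 23.63045 mL/hr
Volume infused so far = 23.63045 mL/hr × 2.9 hr = 68.52832 mL
Volume remaining = 130 − 68.52832 = 61.47168 mL
New rate:
Dose = 1.2 mcg/kg/min × 19.54545 kg = 23.45455 mcg/min
23.45455 mcg/min × 60 min/hr = 1407.273 mcg/hr
Rate = 1407.273 mcg/hr ÷ 46.15385 mcg/mL = 30.49091 mL/hr
Time remaining = 61.47168 mL ÷ 30.49091 mL/hr = 2.016066 hr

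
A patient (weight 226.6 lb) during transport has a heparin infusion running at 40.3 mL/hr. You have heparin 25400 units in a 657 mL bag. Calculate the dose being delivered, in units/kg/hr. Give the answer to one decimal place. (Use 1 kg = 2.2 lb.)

15.1 units/kg/hr

Weight = 226.6 lb ÷ 2.2 lb/kg = 103 kg
Concentration = 25400 units ÷ 657 mL = 38.66058 units/mL
Drug rate = 40.3 mL/hr × 38.66058 units/mL = 1558.021 units/hr
1558.021 units/hr ÷ 103 kg = 15.12642 units/kg/hr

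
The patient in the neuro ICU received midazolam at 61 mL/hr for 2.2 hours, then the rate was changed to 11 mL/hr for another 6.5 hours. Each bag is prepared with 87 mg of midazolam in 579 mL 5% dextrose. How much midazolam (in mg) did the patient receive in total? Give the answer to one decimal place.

Concentration = 87 mg ÷ 579 mL = 0.1502591 mg/mL
Stage 1: 61 mL/hr × 2.2 hr = 134.2 mL → 134.2 mL × 0.1502591 mg/mL = 20.16477 mg
Stage 2: 11 mL/hr × 6.5 hr = 71.5 mL → 71.5 mL × 0.1502591 mg/mL = 10.74352 mg
Total = 20.16477 + 10.74352 = 30.90829 mg

30.9 mg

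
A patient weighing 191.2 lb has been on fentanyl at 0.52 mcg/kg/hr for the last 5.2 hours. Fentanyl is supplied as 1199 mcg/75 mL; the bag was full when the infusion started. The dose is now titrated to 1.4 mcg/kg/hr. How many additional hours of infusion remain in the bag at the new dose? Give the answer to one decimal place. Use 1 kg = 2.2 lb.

Initial rate:
Weight = 191.2 lb ÷ 2.2 lb/kg = 86.90909 kg
Dose = 0.52 mcg/kg/hr × 86.90909 kg = 45.19273 mcg/hr
Concentration = 1199 mcg ÷ 75 mL = 15.98667 mcg/mL
Rate = 45.19273 mcg/hr ÷ 15.98667 mcg/mL = 2.826901 mL/hr
Volume infused so far = 2.826901 mL/hr × 5.2 hr = 14.69989 mL
Volume remaining = 75 − 14.69989 = 60.30011 mL
New rate:
Dose = 1.4 mcg/kg/hr × 86.90909 kg = 121.6727 mcg/hr
Rate = 121.6727 mcg/hr ÷ 15.98667 mcg/mL = 7.610888 mL/hr
Time remaining = 60.30011 mL ÷ 7.610888 mL/hr = 7.922875 hr

7.9 hours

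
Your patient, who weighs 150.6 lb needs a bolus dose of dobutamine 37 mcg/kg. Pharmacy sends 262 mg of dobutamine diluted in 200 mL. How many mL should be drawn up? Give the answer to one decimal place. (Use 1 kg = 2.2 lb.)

1.9 mL

Weight = 150.6 lb ÷ 2.2 lb/kg = 68.45455 kg
Dose = 37 mcg/kg × 68.45455 kg = 2532.818 mcg
Concentration = 262 mg ÷ 200 mL = 1.31 mg/mL = 1310 mcg/mL
Volume = 2532.818 mcg ÷ 1310 mcg/mL = 1.933449 mL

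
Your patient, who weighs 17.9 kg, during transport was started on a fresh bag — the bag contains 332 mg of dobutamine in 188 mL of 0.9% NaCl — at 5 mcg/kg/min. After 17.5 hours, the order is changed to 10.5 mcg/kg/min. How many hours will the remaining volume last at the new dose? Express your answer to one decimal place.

21.1 hours

Initial rate:
Dose = 5 mcg/kg/min × 17.9 kg = 89.5 mcg/min
89.5 mcg/min × 60 min/hr = 5370 mcg/hr
Concentration = 332 mg ÷ 188 mL = 1.765957 mg/mL = 1765.957 mcg/mL
Rate = 5370 mcg/hr ÷ 1765.957 mcg/mL = 3.040843 mL/hr
Volume infused so far = 3.040843 mL/hr × 17.5 hr = 53.21476 mL
Volume remaining = 188 − 53.21476 = 134.7852 mL
New rate:
Dose = 10.5 mcg/kg/min × 17.9 kg = 187.95 mcg/min
187.95 mcg/min × 60 min/hr = 11277 mcg/hr
Rate = 11277 mcg/hr ÷ 1765.957 mcg/mL = 6.385771 mL/hr
Time remaining = 134.7852 mL ÷ 6.385771 mL/hr = 21.10712 hr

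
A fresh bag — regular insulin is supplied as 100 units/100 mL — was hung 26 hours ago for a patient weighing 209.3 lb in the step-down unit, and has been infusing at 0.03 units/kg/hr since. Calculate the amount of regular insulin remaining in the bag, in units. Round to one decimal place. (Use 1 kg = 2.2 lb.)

25.8 units

Weight = 209.3 lb ÷ 2.2 lb/kg = 95.13636 kg
Dose = 0.03 units/kg/hr × 95.13636 kg = 2.854091 units/hr
Concentration = 100 units ÷ 100 mL = 1 units/mL
Rate = 2.854091 units/hr ÷ 1 units/mL = 2.854091 mL/hr
Volume infused = 2.854091 mL/hr × 26 hr = 74.20636 mL
Volume remaining = 100 − 74.20636 = 25.79364 mL
Drug remaining = 25.79364 mL × 1 units/mL = 25.79364 units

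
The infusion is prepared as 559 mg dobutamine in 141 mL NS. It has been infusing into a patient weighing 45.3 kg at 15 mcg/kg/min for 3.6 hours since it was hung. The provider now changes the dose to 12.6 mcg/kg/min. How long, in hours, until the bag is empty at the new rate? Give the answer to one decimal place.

Initial rate:
Dose = 15 mcg/kg/min × 45.3 kg = 679.5 mcg/min
679.5 mcg/min × 60 min/hr = 40770 mcg/hr
Concentration = 559 mg ÷ 141 mL = 3.964539 mg/mL = 3964.539 mcg/mL
Rate = 40770 mcg/hr ÷ 3964.539 mcg/mL = 10.28367 mL/hr
Volume infused so far = 10.28367 mL/hr × 3.6 hr = 37.0212 mL
Volume remaining = 141 − 37.0212 = 103.9788 mL
New rate:
Dose = 12.6 mcg/kg/min × 45.3 kg = 570.78 mcg/min
570.78 mcg/min × 60 min/hr = 34246.8 mcg/hr
Rate = 34246.8 mcg/hr ÷ 3964.539 mcg/mL = 8.638281 mL/hr
Time remaining = 103.9788 mL ÷ 8.638281 mL/hr = 12.03698 hr

12.0 hours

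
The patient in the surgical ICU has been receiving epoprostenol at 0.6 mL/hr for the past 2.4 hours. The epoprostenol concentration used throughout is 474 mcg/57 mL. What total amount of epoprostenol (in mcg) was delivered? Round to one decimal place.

12.0 mcg

Concentration = 474 mcg ÷ 57 mL = 8.315789 mcg/mL = 8315.789 ng/mL
Drug rate = 0.6 mL/hr × 8315.789 ng/mL = 4989.474 ng/hr
Total = 4989.474 ng/hr × 2.4 hr = 11974.74 ng = 11.97474 mcg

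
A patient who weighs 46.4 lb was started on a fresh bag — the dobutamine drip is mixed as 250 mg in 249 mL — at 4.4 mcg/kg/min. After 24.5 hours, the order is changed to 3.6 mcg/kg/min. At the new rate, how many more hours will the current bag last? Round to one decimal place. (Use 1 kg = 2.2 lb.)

24.9 hours

Initial rate:
Weight = 46.4 lb ÷ 2.2 lb/kg = 21.09091 kg
Dose = 4.4 mcg/kg/min × 21.09091 kg = 92.8 mcg/min
92.8 mcg/min × 60 min/hr = 5568 mcg/hr
Concentration = 250 mg ÷ 249 mL = 1.004016 mg/mL = 1004.016 mcg/mL
Rate = 5568 mcg/hr ÷ 1004.016 mcg/mL = 5.545728 mL/hr
Volume infused so far = 5.545728 mL/hr × 24.5 hr = 135.8703 mL
Volume remaining = 249 − 135.8703 = 113.1297 mL
New rate:
Dose = 3.6 mcg/kg/min × 21.09091 kg = 75.92727 mcg/min
75.92727 mcg/min × 60 min/hr = 4555.636 mcg/hr
Rate = 4555.636 mcg/hr ÷ 1004.016 mcg/mL = 4.537414 mL/hr
Time remaining = 113.1297 mL ÷ 4.537414 mL/hr = 24.93263 hr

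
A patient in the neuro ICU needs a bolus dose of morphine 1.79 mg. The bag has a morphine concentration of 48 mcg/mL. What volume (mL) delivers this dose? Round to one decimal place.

37.3 mL

Concentration = 48 mcg/mL = 0.048 mg/mL
Volume = 1.79 mg ÷ 0.048 mg/mL = 37.29167 mL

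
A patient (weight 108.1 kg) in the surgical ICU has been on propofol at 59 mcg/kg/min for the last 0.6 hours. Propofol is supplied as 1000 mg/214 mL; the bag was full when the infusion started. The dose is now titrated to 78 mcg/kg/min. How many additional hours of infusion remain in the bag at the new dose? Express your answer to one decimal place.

1.5 hours

Initial rate:
Dose = 59 mcg/kg/min × 108.1 kg = 6377.9 mcg/min
6377.9 mcg/min × 60 min/hr = 382674 mcg/hr
Concentration = 1000 mg ÷ 214 mL = 4.672897 mg/mL = 4672.897 mcg/mL
Rate = 382674 mcg/hr ÷ 4672.897 mcg/mL = 81.89224 mL/hr
Volume infused so far = 81.89224 mL/hr × 0.6 hr = 49.13534 mL
Volume remaining = 214 − 49.13534 = 164.8647 mL
New rate:
Dose = 78 mcg/kg/min × 108.1 kg = 8431.8 mcg/min
8431.8 mcg/min × 60 min/hr = 505908 mcg/hr
Rate = 505908 mcg/hr ÷ 4672.897 mcg/mL = 108.2643 mL/hr
Time remaining = 164.8647 mL ÷ 108.2643 mL/hr = 1.522798 hr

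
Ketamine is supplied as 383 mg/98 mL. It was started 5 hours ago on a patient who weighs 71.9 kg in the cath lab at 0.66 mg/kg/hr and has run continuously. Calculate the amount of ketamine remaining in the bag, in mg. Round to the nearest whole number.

146 mg

Dose = 0.66 mg/kg/hr × 71.9 kg = 47.454 mg/hr
Concentration = 383 mg ÷ 98 mL = 3.908163 mg/mL
Rate = 47.454 mg/hr ÷ 3.908163 mg/mL = 12.14228 mL/hr
Volume infused = 12.14228 mL/hr × 5 hr = 60.71138 mL
Volume remaining = 98 − 60.71138 = 37.28862 mL
Drug remaining = 37.28862 mL × 3.908163 mg/mL = 145.73 mg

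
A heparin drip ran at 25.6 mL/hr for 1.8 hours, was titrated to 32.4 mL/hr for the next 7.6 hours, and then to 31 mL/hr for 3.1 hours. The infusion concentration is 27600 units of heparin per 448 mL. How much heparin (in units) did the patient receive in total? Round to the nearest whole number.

23929 units

Concentration = 27600 units ÷ 448 mL = 61.60714 units/mL
Stage 1: 25.6 mL/hr × 1.8 hr = 46.08 mL → 46.08 mL × 61.60714 units/mL = 2838.857 units
Stage 2: 32.4 mL/hr × 7.6 hr = 246.24 mL → 246.24 mL × 61.60714 units/mL = 15170.14 units
Stage 3: 31 mL/hr × 3.1 hr = 96.1 mL → 96.1 mL × 61.60714 units/mL = 5920.446 units
Total = 2838.857 + 15170.14 + 5920.446 = 23929.45 units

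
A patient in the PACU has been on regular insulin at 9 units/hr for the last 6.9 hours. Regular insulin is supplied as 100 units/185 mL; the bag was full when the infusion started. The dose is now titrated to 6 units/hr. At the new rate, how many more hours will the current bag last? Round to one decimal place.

6.3 hours

Initial rate:
Concentration = 100 units ÷ 185 mL = 0.5405405 units/mL
Rate = 9 units/hr ÷ 0.5405405 units/mL = 16.65 mL/hr
Volume infused so far = 16.65 mL/hr × 6.9 hr = 114.885 mL
Volume remaining = 185 − 114.885 = 70.115 mL
New rate:
Rate = 6 units/hr ÷ 0.5405405 units/mL = 11.1 mL/hr
Time remaining = 70.115 mL ÷ 11.1 mL/hr = 6.316667 hr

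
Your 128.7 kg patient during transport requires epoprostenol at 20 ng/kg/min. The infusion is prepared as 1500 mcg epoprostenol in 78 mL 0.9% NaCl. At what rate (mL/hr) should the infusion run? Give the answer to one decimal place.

Dose = 20 ng/kg/min × 128.7 kg = 2574 ng/min
2574 ng/min × 60 min/hr = 154440 ng/hr
Concentration = 1500 mcg ÷ 78 mL = 19.23077 mcg/mL = 19230.77 ng/mL
Rate = 154440 ng/hr ÷ 19230.77 ng/mL = 8.03088 mL/hr

8.0 mL/hr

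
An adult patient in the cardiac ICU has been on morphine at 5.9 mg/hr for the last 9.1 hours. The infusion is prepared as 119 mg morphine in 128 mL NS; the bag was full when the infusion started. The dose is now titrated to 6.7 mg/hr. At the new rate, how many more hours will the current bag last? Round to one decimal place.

9.7 hours

Initial rate:
Concentration = 119 mg ÷ 128 mL = 0.9296875 mg/mL
Rate = 5.9 mg/hr ÷ 0.9296875 mg/mL = 6.346218 mL/hr
Volume infused so far = 6.346218 mL/hr × 9.1 hr = 57.75059 mL
Volume remaining = 128 − 57.75059 = 70.24941 mL
New rate:
Rate = 6.7 mg/hr ÷ 0.9296875 mg/mL = 7.206723 mL/hr
Time remaining = 70.24941 mL ÷ 7.206723 mL/hr = 9.747761 hr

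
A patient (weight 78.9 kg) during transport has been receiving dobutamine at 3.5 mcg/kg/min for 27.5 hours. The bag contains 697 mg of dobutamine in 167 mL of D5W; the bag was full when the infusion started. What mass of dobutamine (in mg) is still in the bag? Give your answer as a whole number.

Dose = 3.5 mcg/kg/min × 78.9 kg = 276.15 mcg/min
276.15 mcg/min × 60 min/hr = 16569 mcg/hr
Concentration = 697 mg ÷ 167 mL = 4.173653 mg/mL = 4173.653 mcg/mL
Rate = 16569 mcg/hr ÷ 4173.653 mcg/mL = 3.969904 mL/hr
Volume infused = 3.969904 mL/hr × 27.5 hr = 109.1724 mL
Volume remaining = 167 − 109.1724 = 57.82764 mL
Drug remaining = 57.82764 mL × 4173.653 mcg/mL = 241352.5 mcg = 241.3525 mg

241 mg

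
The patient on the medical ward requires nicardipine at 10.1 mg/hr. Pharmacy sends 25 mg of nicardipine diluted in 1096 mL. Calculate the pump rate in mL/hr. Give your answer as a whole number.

443 mL/hr

Concentration = 25 mg ÷ 1096 mL = 0.02281022 mg/mL
Rate = 10.1 mg/hr ÷ 0.02281022 mg/mL = 442.784 mL/hr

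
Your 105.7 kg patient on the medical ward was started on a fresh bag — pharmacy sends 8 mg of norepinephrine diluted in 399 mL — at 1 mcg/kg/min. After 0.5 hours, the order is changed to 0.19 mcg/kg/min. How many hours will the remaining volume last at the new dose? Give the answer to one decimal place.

Initial rate:
Dose = 1 mcg/kg/min × 105.7 kg = 105.7 mcg/min
105.7 mcg/min × 60 min/hr = 6342 mcg/hr
Concentration = 8 mg ÷ 399 mL = 0.02005013 mg/mL = 20.05013 mcg/mL
Rate = 6342 mcg/hr ÷ 20.05013 mcg/mL = 316.3073 mL/hr
Volume infused so far = 316.3073 mL/hr × 0.5 hr = 158.1536 mL
Volume remaining = 399 − 158.1536 = 240.8464 mL
New rate:
Dose = 0.19 mcg/kg/min × 105.7 kg = 20.083 mcg/min
20.083 mcg/min × 60 min/hr = 1204.98 mcg/hr
Rate = 1204.98 mcg/hr ÷ 20.05013 mcg/mL = 60.09838 mL/hr
Time remaining = 240.8464 mL ÷ 60.09838 mL/hr = 4.007535 hr

4.0 hours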